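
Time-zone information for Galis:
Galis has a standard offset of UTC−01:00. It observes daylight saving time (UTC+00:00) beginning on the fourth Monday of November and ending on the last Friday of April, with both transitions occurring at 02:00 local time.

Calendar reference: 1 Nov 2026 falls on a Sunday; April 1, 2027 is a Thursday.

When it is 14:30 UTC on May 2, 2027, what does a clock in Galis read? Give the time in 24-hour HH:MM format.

13:30

1 November 2026 is a Sunday, so the first Monday is November 2 and the fourth is November 23.
1 April 2027 is a Thursday, so Fridays fall on 2, 9, 16, 23, 30; the last is April 30.
At the standard offset (UTC−01:00), 14:30 UTC − 1h = 13:30 Galis standard time.
The standard-time date in Galis, May 2, 2027, does not fall between 23 November 2026 and 30 April 2027, so daylight saving is not in effect and Galis is at UTC−01:00.
14:30 UTC − 1h = 13:30 local.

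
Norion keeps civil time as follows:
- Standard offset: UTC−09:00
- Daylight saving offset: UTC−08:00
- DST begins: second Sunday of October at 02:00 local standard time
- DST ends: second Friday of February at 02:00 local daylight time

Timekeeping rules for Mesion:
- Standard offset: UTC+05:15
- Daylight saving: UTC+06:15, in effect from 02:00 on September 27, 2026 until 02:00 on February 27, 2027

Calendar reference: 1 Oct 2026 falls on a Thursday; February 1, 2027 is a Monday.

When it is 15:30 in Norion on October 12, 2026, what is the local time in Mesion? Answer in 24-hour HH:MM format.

1 October 2026 is a Thursday, so the first Sunday is October 4 and the second is October 11.
1 February 2027 is a Monday, so the first Friday is February 5 and the second is February 12.
Daylight saving runs 11 October 2026 – 12 February 2027; October 12, 2026 is inside that window, so Norion is at UTC−08:00.
15:30 Norion + 8h = 23:30 UTC.
At the standard offset (UTC+05:15), 23:30 UTC + 5h15m = 04:45 Mesion standard time (rolling into the next day, 13 October 2026).
Daylight saving runs 27 September 2026 – 27 February 2027; the standard-time date in Mesion, October 13, 2026, is inside that window, so Mesion is at UTC+06:15.
23:30 UTC + 6h15m = 05:45 Mesion (rolling into the next day, 13 October 2026).

05:45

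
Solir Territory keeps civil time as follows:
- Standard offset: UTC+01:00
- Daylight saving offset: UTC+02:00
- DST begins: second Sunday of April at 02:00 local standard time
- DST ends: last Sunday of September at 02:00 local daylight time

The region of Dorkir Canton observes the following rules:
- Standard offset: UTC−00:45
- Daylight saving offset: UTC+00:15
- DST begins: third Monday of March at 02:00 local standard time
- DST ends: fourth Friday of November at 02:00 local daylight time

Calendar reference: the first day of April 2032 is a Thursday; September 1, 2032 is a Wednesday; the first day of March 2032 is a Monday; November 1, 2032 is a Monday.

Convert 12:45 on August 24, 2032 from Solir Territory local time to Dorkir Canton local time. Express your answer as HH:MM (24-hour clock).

11:00

1 April 2032 is a Thursday, so the first Sunday is April 4 and the second is April 11.
1 September 2032 is a Wednesday, so Sundays fall on 5, 12, 19, 26; the last is September 26.
August 24, 2032 lies within the daylight-saving period (11 April – 26 September), so Solir Territory is on daylight time, UTC+02:00.
12:45 Solir Territory − 2h = 10:45 UTC.
1 March 2032 is a Monday, so the first Monday is March 1 and the third is March 15.
1 November 2032 is a Monday, so the first Friday is November 5 and the fourth is November 26.
At the standard offset (UTC−00:45), 10:45 UTC − 0h45m = 10:00 Dorkir Canton standard time.
The standard-time date in Dorkir Canton, August 24, 2032, lies within the daylight-saving period (15 March – 26 November), so Dorkir Canton is on daylight time, UTC+00:15.
10:45 UTC + 0h15m = 11:00 Dorkir Canton.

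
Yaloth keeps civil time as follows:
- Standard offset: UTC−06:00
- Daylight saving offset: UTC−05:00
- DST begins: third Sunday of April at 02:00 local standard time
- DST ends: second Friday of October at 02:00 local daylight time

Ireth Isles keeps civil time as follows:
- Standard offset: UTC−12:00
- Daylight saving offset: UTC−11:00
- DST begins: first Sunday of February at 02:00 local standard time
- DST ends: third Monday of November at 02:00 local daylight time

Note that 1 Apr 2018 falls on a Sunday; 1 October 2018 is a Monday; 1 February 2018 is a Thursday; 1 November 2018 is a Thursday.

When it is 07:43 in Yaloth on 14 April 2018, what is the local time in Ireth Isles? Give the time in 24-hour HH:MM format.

1 April 2018 is a Sunday, so the first Sunday is April 1 and the third is April 15.
1 October 2018 is a Monday, so the first Friday is October 5 and the second is October 12.
14 April 2018 is outside the daylight-saving period (15 April – 12 October), so Yaloth is on standard time, UTC−06:00.
07:43 Yaloth + 6h = 13:43 UTC.
1 February 2018 is a Thursday, so the first Sunday is February 4.
1 November 2018 is a Thursday, so the first Monday is November 5 and the third is November 19.
At the standard offset (UTC−12:00), 13:43 UTC − 12h = 01:43 Ireth Isles standard time.
The standard-time date in Ireth Isles, 14 April 2018, falls between 4 February and 19 November, so daylight saving is in effect and Ireth Isles is at UTC−11:00.
13:43 UTC − 11h = 02:43 Ireth Isles.

02:43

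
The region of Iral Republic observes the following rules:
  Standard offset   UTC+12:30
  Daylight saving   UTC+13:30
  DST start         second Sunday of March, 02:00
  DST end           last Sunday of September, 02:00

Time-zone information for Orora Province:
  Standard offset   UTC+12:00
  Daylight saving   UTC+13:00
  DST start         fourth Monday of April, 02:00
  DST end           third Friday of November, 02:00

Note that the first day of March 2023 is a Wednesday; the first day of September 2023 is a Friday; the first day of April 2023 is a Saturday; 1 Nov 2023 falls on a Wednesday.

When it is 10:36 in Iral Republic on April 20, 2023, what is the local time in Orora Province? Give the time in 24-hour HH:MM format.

1 March 2023 is a Wednesday, so the first Sunday is March 5 and the second is March 12.
1 September 2023 is a Friday, so Sundays fall on 3, 10, 17, 24; the last is September 24.
April 20, 2023 falls between 12 March and 24 September, so daylight saving is in effect and Iral Republic is at UTC+13:30.
10:36 Iral Republic − 13h30m = 21:06 UTC (rolling into the previous day, 19 April 2023).
1 April 2023 is a Saturday, so the first Monday is April 3 and the fourth is April 24.
1 November 2023 is a Wednesday, so the first Friday is November 3 and the third is November 17.
At the standard offset (UTC+12:00), 21:06 UTC + 12h = 09:06 Orora Province standard time (rolling into the next day, 20 April 2023).
Daylight saving runs 24 April – 17 November; the standard-time date in Orora Province, April 20, 2023, is outside that window, so Orora Province is on standard time at UTC+12:00.
21:06 UTC + 12h = 09:06 Orora Province (rolling into the next day, 20 April 2023).

09:06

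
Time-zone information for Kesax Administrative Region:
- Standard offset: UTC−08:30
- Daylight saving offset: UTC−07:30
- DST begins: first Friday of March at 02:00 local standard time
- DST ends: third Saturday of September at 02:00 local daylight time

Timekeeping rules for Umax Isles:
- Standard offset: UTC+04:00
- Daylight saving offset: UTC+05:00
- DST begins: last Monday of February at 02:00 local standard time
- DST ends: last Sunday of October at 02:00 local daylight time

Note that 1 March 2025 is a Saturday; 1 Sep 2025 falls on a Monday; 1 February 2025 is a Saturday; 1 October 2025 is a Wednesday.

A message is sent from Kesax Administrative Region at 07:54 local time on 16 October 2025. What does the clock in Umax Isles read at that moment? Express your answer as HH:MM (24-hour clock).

1 March 2025 is a Saturday, so the first Friday is March 7.
1 September 2025 is a Monday, so the first Saturday is September 6 and the third is September 20.
Daylight saving runs 7 March – 20 September; 16 October 2025 is outside that window, so Kesax Administrative Region is on standard time at UTC−08:30.
07:54 Kesax Administrative Region + 8h30m = 16:24 UTC.
1 February 2025 is a Saturday, so Mondays fall on 3, 10, 17, 24; the last is February 24.
1 October 2025 is a Wednesday, so Sundays fall on 5, 12, 19, 26; the last is October 26.
At the standard offset (UTC+04:00), 16:24 UTC + 4h = 20:24 Umax Isles standard time.
The standard-time date in Umax Isles, 16 October 2025, falls between 24 February and 26 October, so daylight saving is in effect and Umax Isles is at UTC+05:00.
16:24 UTC + 5h = 21:24 Umax Isles.

21:24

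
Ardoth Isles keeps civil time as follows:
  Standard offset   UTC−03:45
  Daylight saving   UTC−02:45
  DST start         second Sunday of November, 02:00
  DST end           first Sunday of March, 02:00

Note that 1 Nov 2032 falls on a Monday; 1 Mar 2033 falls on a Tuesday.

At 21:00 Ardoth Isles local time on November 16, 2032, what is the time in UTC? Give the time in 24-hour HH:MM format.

23:45

1 November 2032 is a Monday, so the first Sunday is November 7 and the second is November 14.
1 March 2033 is a Tuesday, so the first Sunday is March 6.
November 16, 2032 falls between 14 November 2032 and 6 March 2033, so daylight saving is in effect and Ardoth Isles is at UTC−02:45.
21:00 local + 2h45m = 23:45 UTC.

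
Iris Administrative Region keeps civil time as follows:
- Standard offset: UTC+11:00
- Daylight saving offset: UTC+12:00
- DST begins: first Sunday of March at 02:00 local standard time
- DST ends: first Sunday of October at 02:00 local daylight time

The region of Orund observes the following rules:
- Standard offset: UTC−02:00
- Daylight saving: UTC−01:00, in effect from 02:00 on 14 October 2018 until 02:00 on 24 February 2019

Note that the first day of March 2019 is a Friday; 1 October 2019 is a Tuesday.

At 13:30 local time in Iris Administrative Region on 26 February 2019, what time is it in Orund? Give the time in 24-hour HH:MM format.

1 March 2019 is a Friday, so the first Sunday is March 3.
1 October 2019 is a Tuesday, so the first Sunday is October 6.
26 February 2019 does not fall between 3 March and 6 October, so daylight saving is not in effect and Iris Administrative Region is at UTC+11:00.
13:30 Iris Administrative Region − 11h = 02:30 UTC.
At the standard offset (UTC−02:00), 02:30 UTC − 2h = 00:30 Orund standard time.
The standard-time date in Orund, 26 February 2019, does not fall between 14 October 2018 and 24 February 2019, so daylight saving is not in effect and Orund is at UTC−02:00.
02:30 UTC − 2h = 00:30 Orund.

00:30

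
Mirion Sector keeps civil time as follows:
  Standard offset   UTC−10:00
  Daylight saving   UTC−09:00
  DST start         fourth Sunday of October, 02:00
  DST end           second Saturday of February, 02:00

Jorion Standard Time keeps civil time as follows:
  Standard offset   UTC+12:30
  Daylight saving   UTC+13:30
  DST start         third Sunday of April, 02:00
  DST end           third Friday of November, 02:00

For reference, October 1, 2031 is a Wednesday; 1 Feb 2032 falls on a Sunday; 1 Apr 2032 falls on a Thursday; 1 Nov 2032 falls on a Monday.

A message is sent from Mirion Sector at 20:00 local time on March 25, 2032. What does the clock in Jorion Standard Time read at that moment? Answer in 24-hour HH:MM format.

1 October 2031 is a Wednesday, so the first Sunday is October 5 and the fourth is October 26.
1 February 2032 is a Sunday, so the first Saturday is February 7 and the second is February 14.
Daylight saving runs 26 October 2031 – 14 February 2032; March 25, 2032 is outside that window, so Mirion Sector is on standard time at UTC−10:00.
20:00 Mirion Sector + 10h = 06:00 UTC (rolling into the next day, 26 March 2032).
1 April 2032 is a Thursday, so the first Sunday is April 4 and the third is April 18.
1 November 2032 is a Monday, so the first Friday is November 5 and the third is November 19.
At the standard offset (UTC+12:30), 06:00 UTC + 12h30m = 18:30 Jorion Standard Time standard time.
The standard-time date in Jorion Standard Time, March 26, 2032, does not fall between 18 April and 19 November, so daylight saving is not in effect and Jorion Standard Time is at UTC+12:30.
06:00 UTC + 12h30m = 18:30 Jorion Standard Time.

18:30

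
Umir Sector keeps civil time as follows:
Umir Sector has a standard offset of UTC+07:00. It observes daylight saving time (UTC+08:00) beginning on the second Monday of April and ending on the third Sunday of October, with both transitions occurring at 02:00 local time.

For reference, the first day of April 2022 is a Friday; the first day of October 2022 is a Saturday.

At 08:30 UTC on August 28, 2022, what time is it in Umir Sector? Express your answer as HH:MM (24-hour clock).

16:30

1 April 2022 is a Friday, so the first Monday is April 4 and the second is April 11.
1 October 2022 is a Saturday, so the first Sunday is October 2 and the third is October 16.
At the standard offset (UTC+07:00), 08:30 UTC + 7h = 15:30 Umir Sector standard time.
The standard-time date in Umir Sector, August 28, 2022, lies within the daylight-saving period (11 April – 16 October), so Umir Sector is on daylight time, UTC+08:00.
08:30 UTC + 8h = 16:30 local.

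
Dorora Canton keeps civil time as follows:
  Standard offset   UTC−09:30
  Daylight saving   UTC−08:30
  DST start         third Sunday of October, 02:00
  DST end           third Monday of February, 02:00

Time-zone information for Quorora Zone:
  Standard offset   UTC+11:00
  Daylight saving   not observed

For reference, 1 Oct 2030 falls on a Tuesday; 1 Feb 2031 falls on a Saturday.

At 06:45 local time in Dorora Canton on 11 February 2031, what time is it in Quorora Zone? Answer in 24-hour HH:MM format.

02:15

1 October 2030 is a Tuesday, so the first Sunday is October 6 and the third is October 20.
1 February 2031 is a Saturday, so the first Monday is February 3 and the third is February 17.
11 February 2031 falls between 20 October 2030 and 17 February 2031, so daylight saving is in effect and Dorora Canton is at UTC−08:30.
06:45 Dorora Canton + 8h30m = 15:15 UTC.
Quorora Zone stays on UTC+11:00 all year.
15:15 UTC + 11h = 02:15 Quorora Zone (rolling into the next day, 12 February 2031).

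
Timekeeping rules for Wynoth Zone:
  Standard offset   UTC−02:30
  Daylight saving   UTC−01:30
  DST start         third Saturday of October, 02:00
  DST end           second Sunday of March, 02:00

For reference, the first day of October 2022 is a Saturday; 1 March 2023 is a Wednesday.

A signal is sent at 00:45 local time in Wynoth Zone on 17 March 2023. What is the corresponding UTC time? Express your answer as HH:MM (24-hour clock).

1 October 2022 is a Saturday, so the first Saturday is October 1 and the third is October 15.
1 March 2023 is a Wednesday, so the first Sunday is March 5 and the second is March 12.
Daylight saving runs 15 October 2022 – 12 March 2023; 17 March 2023 is outside that window, so Wynoth Zone is on standard time at UTC−02:30.
00:45 local + 2h30m = 03:15 UTC.

03:15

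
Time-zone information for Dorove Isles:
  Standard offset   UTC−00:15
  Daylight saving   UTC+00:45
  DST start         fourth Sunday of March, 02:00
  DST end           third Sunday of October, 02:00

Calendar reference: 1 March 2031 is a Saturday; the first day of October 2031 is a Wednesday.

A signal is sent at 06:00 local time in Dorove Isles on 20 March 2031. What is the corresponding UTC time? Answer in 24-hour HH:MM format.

1 March 2031 is a Saturday, so the first Sunday is March 2 and the fourth is March 23.
1 October 2031 is a Wednesday, so the first Sunday is October 5 and the third is October 19.
20 March 2031 is outside the daylight-saving period (23 March – 19 October), so Dorove Isles is on standard time, UTC−00:15.
06:00 local + 0h15m = 06:15 UTC.

06:15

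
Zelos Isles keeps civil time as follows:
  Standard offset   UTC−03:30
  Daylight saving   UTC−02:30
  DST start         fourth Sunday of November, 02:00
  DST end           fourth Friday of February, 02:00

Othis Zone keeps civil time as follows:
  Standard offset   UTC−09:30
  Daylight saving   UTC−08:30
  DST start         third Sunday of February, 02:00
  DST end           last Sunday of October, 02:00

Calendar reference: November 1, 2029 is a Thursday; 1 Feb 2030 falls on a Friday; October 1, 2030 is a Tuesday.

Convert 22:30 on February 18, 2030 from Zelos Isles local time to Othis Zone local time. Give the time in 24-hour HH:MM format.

16:30

1 November 2029 is a Thursday, so the first Sunday is November 4 and the fourth is November 25.
1 February 2030 is a Friday, so the first Friday is February 1 and the fourth is February 22.
February 18, 2030 lies within the daylight-saving period (25 November 2029 – 22 February 2030), so Zelos Isles is on daylight time, UTC−02:30.
22:30 Zelos Isles + 2h30m = 01:00 UTC (rolling into the next day, 19 February 2030).
1 February 2030 is a Friday, so the first Sunday is February 3 and the third is February 17.
1 October 2030 is a Tuesday, so Sundays fall on 6, 13, 20, 27; the last is October 27.
At the standard offset (UTC−09:30), 01:00 UTC − 9h30m = 15:30 Othis Zone standard time (rolling into the previous day, 18 February 2030).
Daylight saving runs 17 February – 27 October; the standard-time date in Othis Zone, February 18, 2030, is inside that window, so Othis Zone is at UTC−08:30.
01:00 UTC − 8h30m = 16:30 Othis Zone (rolling into the previous day, 18 February 2030).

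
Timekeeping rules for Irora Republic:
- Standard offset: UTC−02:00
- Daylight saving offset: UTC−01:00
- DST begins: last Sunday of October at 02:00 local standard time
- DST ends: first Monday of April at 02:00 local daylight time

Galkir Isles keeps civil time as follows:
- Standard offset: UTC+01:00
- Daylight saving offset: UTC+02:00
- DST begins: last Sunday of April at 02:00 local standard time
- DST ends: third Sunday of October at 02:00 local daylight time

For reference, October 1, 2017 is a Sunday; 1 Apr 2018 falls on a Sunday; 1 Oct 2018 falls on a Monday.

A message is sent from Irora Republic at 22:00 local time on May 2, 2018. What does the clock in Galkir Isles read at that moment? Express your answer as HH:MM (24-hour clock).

02:00

1 October 2017 is a Sunday, so Sundays fall on 1, 8, 15, 22, 29; the last is October 29.
1 April 2018 is a Sunday, so the first Monday is April 2.
Daylight saving runs 29 October 2017 – 2 April 2018; May 2, 2018 is outside that window, so Irora Republic is on standard time at UTC−02:00.
22:00 Irora Republic + 2h = 00:00 UTC (rolling into the next day, 3 May 2018).
1 April 2018 is a Sunday, so Sundays fall on 1, 8, 15, 22, 29; the last is April 29.
1 October 2018 is a Monday, so the first Sunday is October 7 and the third is October 21.
At the standard offset (UTC+01:00), 00:00 UTC + 1h = 01:00 Galkir Isles standard time.
The standard-time date in Galkir Isles, May 3, 2018, falls between 29 April and 21 October, so daylight saving is in effect and Galkir Isles is at UTC+02:00.
00:00 UTC + 2h = 02:00 Galkir Isles.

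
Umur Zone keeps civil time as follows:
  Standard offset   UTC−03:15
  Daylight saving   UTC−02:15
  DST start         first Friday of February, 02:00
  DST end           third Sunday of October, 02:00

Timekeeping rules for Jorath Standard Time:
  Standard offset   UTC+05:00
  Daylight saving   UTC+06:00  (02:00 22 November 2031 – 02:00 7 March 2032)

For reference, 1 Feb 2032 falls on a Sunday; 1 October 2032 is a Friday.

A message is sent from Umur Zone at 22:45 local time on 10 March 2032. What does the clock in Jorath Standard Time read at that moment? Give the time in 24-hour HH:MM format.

1 February 2032 is a Sunday, so the first Friday is February 6.
1 October 2032 is a Friday, so the first Sunday is October 3 and the third is October 17.
10 March 2032 lies within the daylight-saving period (6 February – 17 October), so Umur Zone is on daylight time, UTC−02:15.
22:45 Umur Zone + 2h15m = 01:00 UTC (rolling into the next day, 11 March 2032).
At the standard offset (UTC+05:00), 01:00 UTC + 5h = 06:00 Jorath Standard Time standard time.
The standard-time date in Jorath Standard Time, 11 March 2032, does not fall between 22 November 2031 and 7 March 2032, so daylight saving is not in effect and Jorath Standard Time is at UTC+05:00.
01:00 UTC + 5h = 06:00 Jorath Standard Time.

06:00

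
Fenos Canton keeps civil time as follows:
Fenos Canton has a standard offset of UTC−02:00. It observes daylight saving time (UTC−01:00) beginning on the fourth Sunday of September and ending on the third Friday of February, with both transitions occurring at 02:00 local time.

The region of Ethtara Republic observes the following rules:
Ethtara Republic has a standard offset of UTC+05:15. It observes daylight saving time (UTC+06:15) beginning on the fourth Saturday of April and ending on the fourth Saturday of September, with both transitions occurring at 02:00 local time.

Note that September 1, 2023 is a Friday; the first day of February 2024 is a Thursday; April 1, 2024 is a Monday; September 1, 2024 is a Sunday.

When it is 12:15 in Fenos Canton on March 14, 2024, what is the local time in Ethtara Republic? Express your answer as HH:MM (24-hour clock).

19:30

1 September 2023 is a Friday, so the first Sunday is September 3 and the fourth is September 24.
1 February 2024 is a Thursday, so the first Friday is February 2 and the third is February 16.
March 14, 2024 does not fall between 24 September 2023 and 16 February 2024, so daylight saving is not in effect and Fenos Canton is at UTC−02:00.
12:15 Fenos Canton + 2h = 14:15 UTC.
1 April 2024 is a Monday, so the first Saturday is April 6 and the fourth is April 27.
1 September 2024 is a Sunday, so the first Saturday is September 7 and the fourth is September 28.
At the standard offset (UTC+05:15), 14:15 UTC + 5h15m = 19:30 Ethtara Republic standard time.
Daylight saving runs 27 April – 28 September; the standard-time date in Ethtara Republic, March 14, 2024, is outside that window, so Ethtara Republic is on standard time at UTC+05:15.
14:15 UTC + 5h15m = 19:30 Ethtara Republic.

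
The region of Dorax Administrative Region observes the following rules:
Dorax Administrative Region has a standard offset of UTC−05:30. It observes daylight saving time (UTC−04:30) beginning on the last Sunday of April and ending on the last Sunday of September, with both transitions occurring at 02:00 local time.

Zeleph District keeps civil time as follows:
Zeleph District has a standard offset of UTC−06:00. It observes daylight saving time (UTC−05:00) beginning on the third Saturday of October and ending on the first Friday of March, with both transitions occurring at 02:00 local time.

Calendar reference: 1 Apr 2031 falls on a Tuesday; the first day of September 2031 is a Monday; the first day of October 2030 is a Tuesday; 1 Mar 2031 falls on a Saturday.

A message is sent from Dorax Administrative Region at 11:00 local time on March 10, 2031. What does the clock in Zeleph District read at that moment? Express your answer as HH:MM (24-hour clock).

10:30

1 April 2031 is a Tuesday, so Sundays fall on 6, 13, 20, 27; the last is April 27.
1 September 2031 is a Monday, so Sundays fall on 7, 14, 21, 28; the last is September 28.
Daylight saving runs 27 April – 28 September; March 10, 2031 is outside that window, so Dorax Administrative Region is on standard time at UTC−05:30.
11:00 Dorax Administrative Region + 5h30m = 16:30 UTC.
1 October 2030 is a Tuesday, so the first Saturday is October 5 and the third is October 19.
1 March 2031 is a Saturday, so the first Friday is March 7.
At the standard offset (UTC−06:00), 16:30 UTC − 6h = 10:30 Zeleph District standard time.
The standard-time date in Zeleph District, March 10, 2031, does not fall between 19 October 2030 and 7 March 2031, so daylight saving is not in effect and Zeleph District is at UTC−06:00.
16:30 UTC − 6h = 10:30 Zeleph District.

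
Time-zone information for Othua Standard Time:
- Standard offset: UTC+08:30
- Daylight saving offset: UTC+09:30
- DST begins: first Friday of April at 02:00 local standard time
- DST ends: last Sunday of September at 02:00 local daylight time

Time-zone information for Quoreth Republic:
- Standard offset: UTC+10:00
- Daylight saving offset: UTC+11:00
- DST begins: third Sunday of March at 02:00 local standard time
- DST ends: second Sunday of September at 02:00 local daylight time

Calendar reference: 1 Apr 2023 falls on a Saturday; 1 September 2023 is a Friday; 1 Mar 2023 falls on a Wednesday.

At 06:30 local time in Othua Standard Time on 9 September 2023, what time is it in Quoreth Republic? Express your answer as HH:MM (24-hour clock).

08:00

1 April 2023 is a Saturday, so the first Friday is April 7.
1 September 2023 is a Friday, so Sundays fall on 3, 10, 17, 24; the last is September 24.
9 September 2023 falls between 7 April and 24 September, so daylight saving is in effect and Othua Standard Time is at UTC+09:30.
06:30 Othua Standard Time − 9h30m = 21:00 UTC (rolling into the previous day, 8 September 2023).
1 March 2023 is a Wednesday, so the first Sunday is March 5 and the third is March 19.
1 September 2023 is a Friday, so the first Sunday is September 3 and the second is September 10.
At the standard offset (UTC+10:00), 21:00 UTC + 10h = 07:00 Quoreth Republic standard time (rolling into the next day, 9 September 2023).
Daylight saving runs 19 March – 10 September; the standard-time date in Quoreth Republic, 9 September 2023, is inside that window, so Quoreth Republic is at UTC+11:00.
21:00 UTC + 11h = 08:00 Quoreth Republic (rolling into the next day, 9 September 2023).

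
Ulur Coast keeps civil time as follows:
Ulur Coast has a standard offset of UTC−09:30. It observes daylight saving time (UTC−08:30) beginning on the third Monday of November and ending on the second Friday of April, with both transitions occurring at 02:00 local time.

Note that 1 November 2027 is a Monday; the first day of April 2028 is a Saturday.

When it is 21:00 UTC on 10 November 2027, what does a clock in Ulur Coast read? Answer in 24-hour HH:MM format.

11:30

1 November 2027 is a Monday, so the first Monday is November 1 and the third is November 15.
1 April 2028 is a Saturday, so the first Friday is April 7 and the second is April 14.
At the standard offset (UTC−09:30), 21:00 UTC − 9h30m = 11:30 Ulur Coast standard time.
Daylight saving runs 15 November 2027 – 14 April 2028; the standard-time date in Ulur Coast, 10 November 2027, is outside that window, so Ulur Coast is on standard time at UTC−09:30.
21:00 UTC − 9h30m = 11:30 local.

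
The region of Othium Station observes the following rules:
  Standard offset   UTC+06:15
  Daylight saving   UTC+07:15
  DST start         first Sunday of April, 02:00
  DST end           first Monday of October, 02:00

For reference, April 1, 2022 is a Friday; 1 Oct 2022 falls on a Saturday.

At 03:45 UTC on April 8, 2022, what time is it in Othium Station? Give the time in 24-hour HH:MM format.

11:00

1 April 2022 is a Friday, so the first Sunday is April 3.
1 October 2022 is a Saturday, so the first Monday is October 3.
At the standard offset (UTC+06:15), 03:45 UTC + 6h15m = 10:00 Othium Station standard time.
The standard-time date in Othium Station, April 8, 2022, falls between 3 April and 3 October, so daylight saving is in effect and Othium Station is at UTC+07:15.
03:45 UTC + 7h15m = 11:00 local.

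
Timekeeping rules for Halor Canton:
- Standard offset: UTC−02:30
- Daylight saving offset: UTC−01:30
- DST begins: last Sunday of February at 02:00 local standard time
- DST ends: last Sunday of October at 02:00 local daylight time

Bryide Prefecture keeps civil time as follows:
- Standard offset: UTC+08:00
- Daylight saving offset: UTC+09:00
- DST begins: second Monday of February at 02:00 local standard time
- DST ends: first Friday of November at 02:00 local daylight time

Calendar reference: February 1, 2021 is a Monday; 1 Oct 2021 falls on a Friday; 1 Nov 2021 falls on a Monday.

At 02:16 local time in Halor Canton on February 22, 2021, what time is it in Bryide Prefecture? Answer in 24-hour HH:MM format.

13:46

1 February 2021 is a Monday, so Sundays fall on 7, 14, 21, 28; the last is February 28.
1 October 2021 is a Friday, so Sundays fall on 3, 10, 17, 24, 31; the last is October 31.
February 22, 2021 does not fall between 28 February and 31 October, so daylight saving is not in effect and Halor Canton is at UTC−02:30.
02:16 Halor Canton + 2h30m = 04:46 UTC.
1 February 2021 is a Monday, so the first Monday is February 1 and the second is February 8.
1 November 2021 is a Monday, so the first Friday is November 5.
At the standard offset (UTC+08:00), 04:46 UTC + 8h = 12:46 Bryide Prefecture standard time.
The standard-time date in Bryide Prefecture, February 22, 2021, lies within the daylight-saving period (8 February – 5 November), so Bryide Prefecture is on daylight time, UTC+09:00.
04:46 UTC + 9h = 13:46 Bryide Prefecture.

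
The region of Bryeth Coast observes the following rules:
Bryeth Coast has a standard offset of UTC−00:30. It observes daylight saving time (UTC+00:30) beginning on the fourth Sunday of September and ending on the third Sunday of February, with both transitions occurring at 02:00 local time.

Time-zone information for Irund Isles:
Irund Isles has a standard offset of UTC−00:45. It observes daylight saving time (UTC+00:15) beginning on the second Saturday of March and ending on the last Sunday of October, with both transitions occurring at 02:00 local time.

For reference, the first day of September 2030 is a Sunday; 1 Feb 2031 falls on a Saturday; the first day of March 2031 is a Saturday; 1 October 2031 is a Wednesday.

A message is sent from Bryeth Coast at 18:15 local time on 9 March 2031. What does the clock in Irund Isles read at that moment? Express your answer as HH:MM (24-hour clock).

1 September 2030 is a Sunday, so the first Sunday is September 1 and the fourth is September 22.
1 February 2031 is a Saturday, so the first Sunday is February 2 and the third is February 16.
9 March 2031 does not fall between 22 September 2030 and 16 February 2031, so daylight saving is not in effect and Bryeth Coast is at UTC−00:30.
18:15 Bryeth Coast + 0h30m = 18:45 UTC.
1 March 2031 is a Saturday, so the first Saturday is March 1 and the second is March 8.
1 October 2031 is a Wednesday, so Sundays fall on 5, 12, 19, 26; the last is October 26.
At the standard offset (UTC−00:45), 18:45 UTC − 0h45m = 18:00 Irund Isles standard time.
The standard-time date in Irund Isles, 9 March 2031, falls between 8 March and 26 October, so daylight saving is in effect and Irund Isles is at UTC+00:15.
18:45 UTC + 0h15m = 19:00 Irund Isles.

19:00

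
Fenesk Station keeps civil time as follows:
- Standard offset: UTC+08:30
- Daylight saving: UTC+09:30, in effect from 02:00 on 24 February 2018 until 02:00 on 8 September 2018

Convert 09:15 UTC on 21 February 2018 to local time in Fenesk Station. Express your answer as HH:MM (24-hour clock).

17:45

At the standard offset (UTC+08:30), 09:15 UTC + 8h30m = 17:45 Fenesk Station standard time.
The standard-time date in Fenesk Station, 21 February 2018, is outside the daylight-saving period (24 February – 8 September), so Fenesk Station is on standard time, UTC+08:30.
09:15 UTC + 8h30m = 17:45 local.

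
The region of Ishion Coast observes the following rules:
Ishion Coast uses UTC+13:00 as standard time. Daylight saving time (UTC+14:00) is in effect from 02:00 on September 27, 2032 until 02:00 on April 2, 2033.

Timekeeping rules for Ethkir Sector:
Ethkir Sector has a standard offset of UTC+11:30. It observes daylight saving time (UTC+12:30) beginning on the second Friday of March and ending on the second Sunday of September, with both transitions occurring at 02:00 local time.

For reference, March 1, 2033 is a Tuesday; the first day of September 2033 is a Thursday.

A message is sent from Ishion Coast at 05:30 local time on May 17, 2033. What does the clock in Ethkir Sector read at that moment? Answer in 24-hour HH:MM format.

05:00

Daylight saving runs 27 September 2032 – 2 April 2033; May 17, 2033 is outside that window, so Ishion Coast is on standard time at UTC+13:00.
05:30 Ishion Coast − 13h = 16:30 UTC (rolling into the previous day, 16 May 2033).
1 March 2033 is a Tuesday, so the first Friday is March 4 and the second is March 11.
1 September 2033 is a Thursday, so the first Sunday is September 4 and the second is September 11.
At the standard offset (UTC+11:30), 16:30 UTC + 11h30m = 04:00 Ethkir Sector standard time (rolling into the next day, 17 May 2033).
Daylight saving runs 11 March – 11 September; the standard-time date in Ethkir Sector, May 17, 2033, is inside that window, so Ethkir Sector is at UTC+12:30.
16:30 UTC + 12h30m = 05:00 Ethkir Sector (rolling into the next day, 17 May 2033).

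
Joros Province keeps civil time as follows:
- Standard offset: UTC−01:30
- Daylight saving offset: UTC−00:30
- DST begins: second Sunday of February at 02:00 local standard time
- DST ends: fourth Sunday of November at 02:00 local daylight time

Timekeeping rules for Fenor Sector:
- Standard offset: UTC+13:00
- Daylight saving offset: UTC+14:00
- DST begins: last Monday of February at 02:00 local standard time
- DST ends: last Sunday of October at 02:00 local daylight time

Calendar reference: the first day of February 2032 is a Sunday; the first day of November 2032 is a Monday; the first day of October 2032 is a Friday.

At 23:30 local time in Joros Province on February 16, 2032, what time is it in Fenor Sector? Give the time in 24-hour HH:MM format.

13:00

1 February 2032 is a Sunday, so the first Sunday is February 1 and the second is February 8.
1 November 2032 is a Monday, so the first Sunday is November 7 and the fourth is November 28.
February 16, 2032 lies within the daylight-saving period (8 February – 28 November), so Joros Province is on daylight time, UTC−00:30.
23:30 Joros Province + 0h30m = 00:00 UTC (rolling into the next day, 17 February 2032).
1 February 2032 is a Sunday, so Mondays fall on 2, 9, 16, 23; the last is February 23.
1 October 2032 is a Friday, so Sundays fall on 3, 10, 17, 24, 31; the last is October 31.
At the standard offset (UTC+13:00), 00:00 UTC + 13h = 13:00 Fenor Sector standard time.
Daylight saving runs 23 February – 31 October; the standard-time date in Fenor Sector, February 17, 2032, is outside that window, so Fenor Sector is on standard time at UTC+13:00.
00:00 UTC + 13h = 13:00 Fenor Sector.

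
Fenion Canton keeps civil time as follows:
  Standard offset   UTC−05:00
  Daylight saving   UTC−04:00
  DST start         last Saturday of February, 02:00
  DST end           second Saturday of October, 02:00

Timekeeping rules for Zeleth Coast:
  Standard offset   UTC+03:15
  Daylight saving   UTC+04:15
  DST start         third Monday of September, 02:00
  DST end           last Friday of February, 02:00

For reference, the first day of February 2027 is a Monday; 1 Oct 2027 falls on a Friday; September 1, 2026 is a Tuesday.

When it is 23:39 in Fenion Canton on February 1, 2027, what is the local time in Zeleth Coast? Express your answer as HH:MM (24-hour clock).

1 February 2027 is a Monday, so Saturdays fall on 6, 13, 20, 27; the last is February 27.
1 October 2027 is a Friday, so the first Saturday is October 2 and the second is October 9.
February 1, 2027 does not fall between 27 February and 9 October, so daylight saving is not in effect and Fenion Canton is at UTC−05:00.
23:39 Fenion Canton + 5h = 04:39 UTC (rolling into the next day, 2 February 2027).
1 September 2026 is a Tuesday, so the first Monday is September 7 and the third is September 21.
1 February 2027 is a Monday, so Fridays fall on 5, 12, 19, 26; the last is February 26.
At the standard offset (UTC+03:15), 04:39 UTC + 3h15m = 07:54 Zeleth Coast standard time.
The standard-time date in Zeleth Coast, February 2, 2027, lies within the daylight-saving period (21 September 2026 – 26 February 2027), so Zeleth Coast is on daylight time, UTC+04:15.
04:39 UTC + 4h15m = 08:54 Zeleth Coast.

08:54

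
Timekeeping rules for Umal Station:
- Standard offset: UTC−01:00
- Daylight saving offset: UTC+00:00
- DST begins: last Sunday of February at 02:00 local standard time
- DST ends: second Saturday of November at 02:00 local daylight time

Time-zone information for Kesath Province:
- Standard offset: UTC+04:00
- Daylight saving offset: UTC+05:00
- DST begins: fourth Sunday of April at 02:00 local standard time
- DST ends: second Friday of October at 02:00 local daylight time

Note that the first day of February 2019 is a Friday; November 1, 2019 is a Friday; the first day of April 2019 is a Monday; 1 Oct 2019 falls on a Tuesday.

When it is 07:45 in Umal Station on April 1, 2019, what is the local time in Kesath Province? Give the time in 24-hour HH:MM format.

1 February 2019 is a Friday, so Sundays fall on 3, 10, 17, 24; the last is February 24.
1 November 2019 is a Friday, so the first Saturday is November 2 and the second is November 9.
Daylight saving runs 24 February – 9 November; April 1, 2019 is inside that window, so Umal Station is at UTC+00:00.
07:45 Umal Station − 0h = 07:45 UTC.
1 April 2019 is a Monday, so the first Sunday is April 7 and the fourth is April 28.
1 October 2019 is a Tuesday, so the first Friday is October 4 and the second is October 11.
At the standard offset (UTC+04:00), 07:45 UTC + 4h = 11:45 Kesath Province standard time.
Daylight saving runs 28 April – 11 October; the standard-time date in Kesath Province, April 1, 2019, is outside that window, so Kesath Province is on standard time at UTC+04:00.
07:45 UTC + 4h = 11:45 Kesath Province.

11:45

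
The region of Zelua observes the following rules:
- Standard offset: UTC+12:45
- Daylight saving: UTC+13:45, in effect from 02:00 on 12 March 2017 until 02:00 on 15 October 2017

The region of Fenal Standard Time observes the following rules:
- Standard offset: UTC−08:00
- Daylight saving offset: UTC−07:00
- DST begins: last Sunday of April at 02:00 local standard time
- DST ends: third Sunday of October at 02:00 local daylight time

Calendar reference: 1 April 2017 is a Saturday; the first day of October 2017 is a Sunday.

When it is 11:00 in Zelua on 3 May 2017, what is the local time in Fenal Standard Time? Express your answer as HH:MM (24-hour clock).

3 May 2017 lies within the daylight-saving period (12 March – 15 October), so Zelua is on daylight time, UTC+13:45.
11:00 Zelua − 13h45m = 21:15 UTC (rolling into the previous day, 2 May 2017).
1 April 2017 is a Saturday, so Sundays fall on 2, 9, 16, 23, 30; the last is April 30.
1 October 2017 is a Sunday, so the first Sunday is October 1 and the third is October 15.
At the standard offset (UTC−08:00), 21:15 UTC − 8h = 13:15 Fenal Standard Time standard time.
The standard-time date in Fenal Standard Time, 2 May 2017, lies within the daylight-saving period (30 April – 15 October), so Fenal Standard Time is on daylight time, UTC−07:00.
21:15 UTC − 7h = 14:15 Fenal Standard Time.

14:15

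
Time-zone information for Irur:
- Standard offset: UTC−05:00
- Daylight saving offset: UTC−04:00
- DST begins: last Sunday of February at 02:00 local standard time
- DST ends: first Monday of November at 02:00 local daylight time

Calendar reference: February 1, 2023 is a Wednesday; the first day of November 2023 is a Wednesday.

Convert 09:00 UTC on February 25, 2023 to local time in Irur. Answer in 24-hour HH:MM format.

04:00

1 February 2023 is a Wednesday, so Sundays fall on 5, 12, 19, 26; the last is February 26.
1 November 2023 is a Wednesday, so the first Monday is November 6.
At the standard offset (UTC−05:00), 09:00 UTC − 5h = 04:00 Irur standard time.
The standard-time date in Irur, February 25, 2023, does not fall between 26 February and 6 November, so daylight saving is not in effect and Irur is at UTC−05:00.
09:00 UTC − 5h = 04:00 local.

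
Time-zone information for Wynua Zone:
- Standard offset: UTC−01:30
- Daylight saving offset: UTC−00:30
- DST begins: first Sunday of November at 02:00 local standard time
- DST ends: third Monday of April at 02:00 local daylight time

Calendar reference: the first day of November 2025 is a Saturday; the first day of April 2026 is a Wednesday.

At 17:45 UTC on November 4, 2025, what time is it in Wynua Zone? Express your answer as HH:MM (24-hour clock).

1 November 2025 is a Saturday, so the first Sunday is November 2.
1 April 2026 is a Wednesday, so the first Monday is April 6 and the third is April 20.
At the standard offset (UTC−01:30), 17:45 UTC − 1h30m = 16:15 Wynua Zone standard time.
The standard-time date in Wynua Zone, November 4, 2025, falls between 2 November 2025 and 20 April 2026, so daylight saving is in effect and Wynua Zone is at UTC−00:30.
17:45 UTC − 0h30m = 17:15 local.

17:15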